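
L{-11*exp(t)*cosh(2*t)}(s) 11*(1 - s)/((s - 1)^2 - 4)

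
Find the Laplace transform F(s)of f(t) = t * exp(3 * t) (s - 3)^(-2)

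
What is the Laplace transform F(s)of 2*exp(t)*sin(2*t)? 4/((s - 1)^2 + 4)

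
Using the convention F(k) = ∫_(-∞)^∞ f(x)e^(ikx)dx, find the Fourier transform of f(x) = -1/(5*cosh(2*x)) -pi/(10*cosh(pi*k/4))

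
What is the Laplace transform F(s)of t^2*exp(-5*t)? 2/(s + 5)^3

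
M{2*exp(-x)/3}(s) 2*gamma(s)/3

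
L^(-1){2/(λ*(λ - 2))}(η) 2*exp(η)*sinh(η)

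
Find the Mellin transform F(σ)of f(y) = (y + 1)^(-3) pi * (σ - 2) * (σ - 1)/(2 * sin(pi * σ))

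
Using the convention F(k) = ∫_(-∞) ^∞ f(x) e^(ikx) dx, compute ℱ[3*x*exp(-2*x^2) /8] 3*sqrt(2)*I*sqrt(pi)*k*exp(-k^2/8) /64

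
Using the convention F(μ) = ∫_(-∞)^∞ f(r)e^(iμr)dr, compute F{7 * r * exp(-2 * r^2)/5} 7 * sqrt(2) * I * sqrt(pi) * μ * exp(-μ^2/8)/40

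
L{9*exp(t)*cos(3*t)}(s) 9*(s - 1)/((s - 1)^2 + 9)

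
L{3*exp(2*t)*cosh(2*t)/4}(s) 3*(s - 2)/(4*s*(s - 4))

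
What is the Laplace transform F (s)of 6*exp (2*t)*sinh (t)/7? 6/ (7*( (s - 2)^2 - 1))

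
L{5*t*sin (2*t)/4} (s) 5*s/ (s^2+4)^2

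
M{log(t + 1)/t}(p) -pi*csc(pi*p)/(p - 1)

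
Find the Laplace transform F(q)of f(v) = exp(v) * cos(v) (q - 1)/((q - 1)^2 + 1)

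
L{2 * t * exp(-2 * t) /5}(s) 2/(5 * (s + 2) ^2) 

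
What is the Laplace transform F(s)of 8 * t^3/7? 48/(7 * s^4)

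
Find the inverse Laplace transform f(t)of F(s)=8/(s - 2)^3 4*t^2*exp(2*t)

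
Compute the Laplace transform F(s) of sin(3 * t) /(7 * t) atan(3/s) /7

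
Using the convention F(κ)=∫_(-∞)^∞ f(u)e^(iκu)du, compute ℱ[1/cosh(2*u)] pi/(2*cosh(pi*κ/4))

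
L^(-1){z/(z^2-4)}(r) cosh(2 * r)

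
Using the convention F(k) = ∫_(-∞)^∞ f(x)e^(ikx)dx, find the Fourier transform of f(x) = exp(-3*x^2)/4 sqrt(3)*sqrt(pi)*exp(-k^2/12)/12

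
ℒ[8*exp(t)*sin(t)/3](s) 8/(3*((s - 1)^2 + 1))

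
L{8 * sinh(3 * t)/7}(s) 24/(7 * (s^2 - 9))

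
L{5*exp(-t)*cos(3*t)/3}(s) 5*(s+1)/(3*((s+1)^2+9))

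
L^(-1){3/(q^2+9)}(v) sin(3 * v)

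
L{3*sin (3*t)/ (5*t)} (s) 3*atan (3/s)/5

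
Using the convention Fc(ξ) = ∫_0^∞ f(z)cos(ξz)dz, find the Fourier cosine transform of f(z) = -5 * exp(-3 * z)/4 -15/(4 * ξ^2 + 36)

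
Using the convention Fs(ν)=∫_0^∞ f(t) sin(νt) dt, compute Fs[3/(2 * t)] 3 * pi/4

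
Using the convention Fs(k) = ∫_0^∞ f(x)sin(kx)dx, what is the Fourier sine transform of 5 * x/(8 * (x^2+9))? 5 * pi * exp(-3 * k)/16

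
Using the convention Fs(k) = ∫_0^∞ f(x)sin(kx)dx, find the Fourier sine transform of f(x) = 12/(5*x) 6*pi/5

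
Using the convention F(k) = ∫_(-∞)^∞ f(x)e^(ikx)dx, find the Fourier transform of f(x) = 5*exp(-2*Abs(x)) 20/(k^2+4)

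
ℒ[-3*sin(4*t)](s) -12/(s^2+16)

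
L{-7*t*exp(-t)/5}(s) -7/(5*(s+1)^2)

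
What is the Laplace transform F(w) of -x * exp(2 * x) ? -1/(w - 2) ^2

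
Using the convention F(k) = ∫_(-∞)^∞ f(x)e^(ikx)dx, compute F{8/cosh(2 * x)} 4 * pi/cosh(pi * k/4)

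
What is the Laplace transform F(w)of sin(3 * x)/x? atan(3/w)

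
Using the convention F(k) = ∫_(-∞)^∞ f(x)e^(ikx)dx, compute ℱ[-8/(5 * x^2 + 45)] -8 * pi * exp(-3 * Abs(k))/15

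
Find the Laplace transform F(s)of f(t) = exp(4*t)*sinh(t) 1/((s - 4)^2 - 1)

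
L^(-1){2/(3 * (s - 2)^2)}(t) 2 * t * exp(2 * t)/3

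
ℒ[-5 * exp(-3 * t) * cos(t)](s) 5 * (-s - 3)/((s + 3)^2 + 1)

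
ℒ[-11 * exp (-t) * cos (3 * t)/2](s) 11 * (-s - 1)/ (2 * ( (s + 1)^2 + 9))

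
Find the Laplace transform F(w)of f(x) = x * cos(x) (w^2 - 1)/(w^2 + 1)^2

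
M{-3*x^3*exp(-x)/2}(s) -3*gamma(s+3)/2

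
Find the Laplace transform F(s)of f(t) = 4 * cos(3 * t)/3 4 * s/(3 * (s^2+9))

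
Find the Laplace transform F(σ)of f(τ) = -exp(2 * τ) -1/(σ - 2)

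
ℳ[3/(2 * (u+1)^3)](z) 3 * pi * (z - 2) * (z - 1)/(4 * sin(pi * z))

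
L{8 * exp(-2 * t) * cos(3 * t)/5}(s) 8 * (s + 2)/(5 * ((s + 2)^2 + 9))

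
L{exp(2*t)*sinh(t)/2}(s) 1/(2*((s - 2)^2-1))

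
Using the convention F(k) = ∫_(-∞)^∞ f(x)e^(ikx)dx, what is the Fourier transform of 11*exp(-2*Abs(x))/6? 22/(3*(k^2+4))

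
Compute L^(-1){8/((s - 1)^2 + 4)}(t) 4 * exp(t) * sin(2 * t)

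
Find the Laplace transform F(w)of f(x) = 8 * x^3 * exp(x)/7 48/(7 * (w - 1)^4)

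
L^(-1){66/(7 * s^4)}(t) 11 * t^3/7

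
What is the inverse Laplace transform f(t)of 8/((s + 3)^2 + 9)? 8 * exp(-3 * t) * sin(3 * t)/3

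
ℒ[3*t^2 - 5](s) 6/s^3 - 5/s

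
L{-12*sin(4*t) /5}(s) -48/(5*s^2 + 80) 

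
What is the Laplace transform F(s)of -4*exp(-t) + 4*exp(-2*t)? 4/(s + 2) - 4/(s + 1)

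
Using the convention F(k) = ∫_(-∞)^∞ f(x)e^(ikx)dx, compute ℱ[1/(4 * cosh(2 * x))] pi/(8 * cosh(pi * k/4))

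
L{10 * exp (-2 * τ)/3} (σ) 10/ (3 * (σ+2))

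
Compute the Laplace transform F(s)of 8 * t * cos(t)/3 8 * (s^2-1)/(3 * (s^2 + 1)^2)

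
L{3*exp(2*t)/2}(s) 3/(2*(s - 2))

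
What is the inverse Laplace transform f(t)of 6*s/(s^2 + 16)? 6*cos(4*t)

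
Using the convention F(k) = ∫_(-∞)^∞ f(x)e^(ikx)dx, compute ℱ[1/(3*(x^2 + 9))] pi*exp(-3*Abs(k))/9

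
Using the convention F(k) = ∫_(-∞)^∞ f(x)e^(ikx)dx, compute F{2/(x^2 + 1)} 2*pi*exp(-Abs(k))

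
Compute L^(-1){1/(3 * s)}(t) 1/3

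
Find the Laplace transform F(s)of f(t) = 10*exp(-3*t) 10/(s + 3)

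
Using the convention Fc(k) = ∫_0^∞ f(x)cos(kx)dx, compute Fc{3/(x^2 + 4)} 3 * pi * exp(-2 * k)/4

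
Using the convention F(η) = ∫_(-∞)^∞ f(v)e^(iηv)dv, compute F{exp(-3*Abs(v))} 6/(η^2 + 9)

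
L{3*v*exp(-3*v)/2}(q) 3/(2*(q + 3)^2)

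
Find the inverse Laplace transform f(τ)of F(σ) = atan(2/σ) sin(2*τ)/τ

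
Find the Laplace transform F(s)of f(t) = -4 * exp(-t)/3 -4/(3 * s + 3)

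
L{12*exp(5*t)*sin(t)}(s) 12/((s - 5)^2+1)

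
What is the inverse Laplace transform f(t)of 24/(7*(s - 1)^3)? 12*t^2*exp(t)/7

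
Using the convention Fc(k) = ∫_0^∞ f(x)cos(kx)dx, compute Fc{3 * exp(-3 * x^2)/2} sqrt(3) * sqrt(pi) * exp(-k^2/12)/4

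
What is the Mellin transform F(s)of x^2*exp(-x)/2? gamma(s + 2)/2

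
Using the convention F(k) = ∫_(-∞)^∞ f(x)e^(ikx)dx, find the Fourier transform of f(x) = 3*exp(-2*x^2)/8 3*sqrt(2)*sqrt(pi)*exp(-k^2/8)/16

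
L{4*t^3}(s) 24/s^4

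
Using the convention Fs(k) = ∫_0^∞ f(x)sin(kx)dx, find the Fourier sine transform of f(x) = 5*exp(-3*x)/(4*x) 5*atan(k/3)/4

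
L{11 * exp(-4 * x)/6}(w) 11/(6 * (w + 4))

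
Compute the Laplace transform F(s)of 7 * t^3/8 21/(4 * s^4)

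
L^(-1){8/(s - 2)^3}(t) 4*t^2*exp(2*t)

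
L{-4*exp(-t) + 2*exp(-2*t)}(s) 2/(s + 2) - 4/(s + 1)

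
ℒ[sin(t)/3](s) 1/(3 * (s^2 + 1))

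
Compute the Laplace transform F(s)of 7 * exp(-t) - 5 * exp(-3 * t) 7/(s+1) - 5/(s+3)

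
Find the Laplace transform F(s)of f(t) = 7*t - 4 7/s^2 - 4/s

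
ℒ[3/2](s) 3/(2*s) 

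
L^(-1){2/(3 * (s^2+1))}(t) 2 * sin(t)/3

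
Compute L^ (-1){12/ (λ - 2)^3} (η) 6 * η^2 * exp (2 * η)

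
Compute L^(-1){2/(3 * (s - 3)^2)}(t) 2 * t * exp(3 * t)/3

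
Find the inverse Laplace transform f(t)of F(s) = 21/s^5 7*t^4/8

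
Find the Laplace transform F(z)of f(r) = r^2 2/z^3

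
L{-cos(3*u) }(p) -p/(p^2+9) 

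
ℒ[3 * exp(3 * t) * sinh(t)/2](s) 3/(2 * ((s - 3)^2 - 1))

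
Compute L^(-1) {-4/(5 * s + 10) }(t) -4 * exp(-2 * t) /5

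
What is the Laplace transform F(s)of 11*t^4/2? 132/s^5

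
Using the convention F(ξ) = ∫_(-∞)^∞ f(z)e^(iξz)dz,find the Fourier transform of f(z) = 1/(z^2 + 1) pi*exp(-Abs(ξ))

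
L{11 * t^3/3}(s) 22/s^4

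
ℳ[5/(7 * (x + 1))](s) 5 * pi * csc(pi * s)/7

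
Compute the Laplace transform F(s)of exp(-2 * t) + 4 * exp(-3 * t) 1/(s + 2) + 4/(s + 3)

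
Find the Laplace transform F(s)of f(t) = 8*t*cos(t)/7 8*(s^2-1)/(7*(s^2 + 1)^2)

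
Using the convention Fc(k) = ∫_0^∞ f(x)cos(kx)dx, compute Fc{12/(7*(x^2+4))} 3*pi*exp(-2*k)/7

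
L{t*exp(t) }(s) (s - 1) ^(-2) 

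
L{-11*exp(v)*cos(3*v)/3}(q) 11*(1 - q)/(3*((q - 1)^2 + 9))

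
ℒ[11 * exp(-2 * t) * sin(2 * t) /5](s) 22/(5 * ((s + 2) ^2 + 4) ) 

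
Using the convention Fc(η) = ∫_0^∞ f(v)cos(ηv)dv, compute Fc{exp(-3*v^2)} sqrt(3)*sqrt(pi)*exp(-η^2/12)/6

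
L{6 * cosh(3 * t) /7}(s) 6 * s/(7 * (s^2-9) ) 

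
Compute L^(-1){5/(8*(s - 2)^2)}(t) 5*t*exp(2*t)/8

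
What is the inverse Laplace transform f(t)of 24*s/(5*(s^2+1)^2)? 12*t*sin(t)/5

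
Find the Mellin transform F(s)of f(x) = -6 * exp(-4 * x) -6 * gamma(s)/2^(2 * s)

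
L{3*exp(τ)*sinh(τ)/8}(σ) 3/(8*σ*(σ - 2))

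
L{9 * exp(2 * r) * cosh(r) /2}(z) 9 * (z - 2) /(2 * ((z - 2) ^2 - 1) ) 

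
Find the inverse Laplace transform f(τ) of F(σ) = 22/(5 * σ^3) 11 * τ^2/5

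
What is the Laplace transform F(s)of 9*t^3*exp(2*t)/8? 27/(4*(s - 2)^4)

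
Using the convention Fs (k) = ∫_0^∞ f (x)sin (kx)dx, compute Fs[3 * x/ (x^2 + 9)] 3 * pi * exp (-3 * k)/2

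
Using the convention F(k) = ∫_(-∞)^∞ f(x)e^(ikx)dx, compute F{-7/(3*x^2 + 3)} -7*pi*exp(-Abs(k))/3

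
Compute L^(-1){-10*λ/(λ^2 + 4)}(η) -10*cos(2*η)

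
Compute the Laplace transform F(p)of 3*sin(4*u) 12/(p^2 + 16)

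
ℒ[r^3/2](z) 3/z^4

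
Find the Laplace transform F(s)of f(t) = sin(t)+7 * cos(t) 7 * s/(s^2+1)+1/(s^2+1)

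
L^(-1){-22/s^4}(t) -11 * t^3/3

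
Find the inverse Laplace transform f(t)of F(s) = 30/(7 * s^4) 5 * t^3/7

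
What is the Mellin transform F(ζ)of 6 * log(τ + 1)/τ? -6 * pi * csc(pi * ζ)/(ζ - 1)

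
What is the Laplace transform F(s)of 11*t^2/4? 11/(2*s^3)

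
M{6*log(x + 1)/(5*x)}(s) -6*pi*csc(pi*s)/(5*s - 5)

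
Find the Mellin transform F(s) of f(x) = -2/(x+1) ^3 -pi * (s - 2) * (s - 1) /sin(pi * s) 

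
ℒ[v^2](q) 2/q^3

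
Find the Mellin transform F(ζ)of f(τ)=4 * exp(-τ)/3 4 * gamma(ζ)/3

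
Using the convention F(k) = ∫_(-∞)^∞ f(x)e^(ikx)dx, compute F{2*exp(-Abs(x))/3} 4/(3*(k^2+1))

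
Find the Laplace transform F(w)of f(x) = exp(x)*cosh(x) (w - 1)/(w*(w - 2))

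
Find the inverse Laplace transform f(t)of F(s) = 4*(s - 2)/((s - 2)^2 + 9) 4*exp(2*t)*cos(3*t)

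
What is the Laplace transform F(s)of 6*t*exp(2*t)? 6/(s - 2)^2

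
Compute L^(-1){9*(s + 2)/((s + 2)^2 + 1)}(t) 9*exp(-2*t)*cos(t)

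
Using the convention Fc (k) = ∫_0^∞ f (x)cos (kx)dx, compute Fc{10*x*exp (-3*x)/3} 10*(9 - k^2)/ (3*(k^2 + 9)^2)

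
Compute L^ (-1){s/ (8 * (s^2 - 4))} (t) cosh (2 * t)/8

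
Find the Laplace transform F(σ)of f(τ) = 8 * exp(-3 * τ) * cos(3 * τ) 8 * (σ + 3)/((σ + 3)^2 + 9)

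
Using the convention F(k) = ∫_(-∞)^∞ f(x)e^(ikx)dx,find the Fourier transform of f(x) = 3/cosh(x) 3 * pi/cosh(pi * k/2)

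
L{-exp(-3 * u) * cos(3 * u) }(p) (-p - 3) /((p + 3) ^2 + 9) 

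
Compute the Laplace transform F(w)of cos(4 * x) w/(w^2 + 16)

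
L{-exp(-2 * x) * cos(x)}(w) (-w - 2)/((w + 2)^2 + 1)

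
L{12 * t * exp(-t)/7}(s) 12/(7 * (s+1)^2)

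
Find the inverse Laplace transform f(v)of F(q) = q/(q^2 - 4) cosh(2*v)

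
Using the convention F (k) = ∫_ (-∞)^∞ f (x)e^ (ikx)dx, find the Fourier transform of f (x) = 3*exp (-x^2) 3*sqrt (pi)*exp (-k^2/4)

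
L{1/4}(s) 1/(4*s)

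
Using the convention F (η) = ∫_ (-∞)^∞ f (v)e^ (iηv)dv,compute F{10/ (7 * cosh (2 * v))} 5 * pi/ (7 * cosh (pi * η/4))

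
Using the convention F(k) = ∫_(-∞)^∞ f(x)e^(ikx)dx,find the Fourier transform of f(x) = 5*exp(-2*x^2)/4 5*sqrt(2)*sqrt(pi)*exp(-k^2/8)/8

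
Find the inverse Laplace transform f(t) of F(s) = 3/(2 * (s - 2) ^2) 3 * t * exp(2 * t) /2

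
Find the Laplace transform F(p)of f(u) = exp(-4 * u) 1/(p + 4)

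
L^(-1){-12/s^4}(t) -2*t^3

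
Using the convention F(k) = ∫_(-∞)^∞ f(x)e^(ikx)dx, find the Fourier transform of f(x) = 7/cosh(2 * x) 7 * pi/(2 * cosh(pi * k/4))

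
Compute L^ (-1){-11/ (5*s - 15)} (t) -11*exp (3*t)/5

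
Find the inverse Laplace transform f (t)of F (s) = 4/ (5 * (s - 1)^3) 2 * t^2 * exp (t)/5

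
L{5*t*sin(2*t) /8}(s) 5*s/(2*(s^2+4) ^2) 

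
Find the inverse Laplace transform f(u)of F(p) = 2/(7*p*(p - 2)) 2*exp(u)*sinh(u)/7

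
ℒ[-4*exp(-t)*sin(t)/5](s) -4/(5*(s + 1)^2 + 5)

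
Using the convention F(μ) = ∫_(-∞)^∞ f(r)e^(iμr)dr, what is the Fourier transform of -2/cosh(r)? -2*pi/cosh(pi*μ/2)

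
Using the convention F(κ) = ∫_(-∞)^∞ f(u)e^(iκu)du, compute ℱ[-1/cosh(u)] -pi/cosh(pi * κ/2)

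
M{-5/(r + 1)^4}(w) 5*pi*(w - 3)*(w - 2)*(w - 1)/(6*sin(pi*w))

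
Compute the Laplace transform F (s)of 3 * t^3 18/s^4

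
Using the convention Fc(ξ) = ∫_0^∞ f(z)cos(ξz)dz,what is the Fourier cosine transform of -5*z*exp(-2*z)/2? 5*(ξ^2 - 4)/(2*(ξ^2 + 4)^2)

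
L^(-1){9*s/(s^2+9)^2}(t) 3*t*sin(3*t)/2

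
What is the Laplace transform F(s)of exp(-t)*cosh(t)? (s + 1)/(s*(s + 2))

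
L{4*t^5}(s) 480/s^6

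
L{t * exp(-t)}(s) (s + 1)^(-2)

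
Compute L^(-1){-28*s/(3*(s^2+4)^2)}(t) -7*t*sin(2*t)/3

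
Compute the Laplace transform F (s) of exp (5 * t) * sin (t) 1/ ( (s - 5) ^2 + 1) 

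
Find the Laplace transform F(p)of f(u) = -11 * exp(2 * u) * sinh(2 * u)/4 -11/(2 * p * (p - 4))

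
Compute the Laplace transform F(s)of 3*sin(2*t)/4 3/(2*(s^2 + 4))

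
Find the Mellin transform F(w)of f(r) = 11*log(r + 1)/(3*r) -11*pi*csc(pi*w)/(3*w - 3)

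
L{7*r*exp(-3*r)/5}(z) 7/(5*(z + 3)^2)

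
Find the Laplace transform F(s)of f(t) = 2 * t 2/s^2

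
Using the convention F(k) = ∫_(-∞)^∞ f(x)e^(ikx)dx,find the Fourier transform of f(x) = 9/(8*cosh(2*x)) 9*pi/(16*cosh(pi*k/4))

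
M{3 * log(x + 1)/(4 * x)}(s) -3 * pi * csc(pi * s)/(4 * s - 4)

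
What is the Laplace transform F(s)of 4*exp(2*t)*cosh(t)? 4*(s - 2)/((s - 2)^2 - 1)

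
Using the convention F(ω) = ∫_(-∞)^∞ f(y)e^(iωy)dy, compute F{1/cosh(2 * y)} pi/(2 * cosh(pi * ω/4))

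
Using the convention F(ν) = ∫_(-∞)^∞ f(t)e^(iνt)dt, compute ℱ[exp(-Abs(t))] 2/(ν^2 + 1)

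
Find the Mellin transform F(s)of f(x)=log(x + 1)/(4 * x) -pi * csc(pi * s)/(4 * s - 4)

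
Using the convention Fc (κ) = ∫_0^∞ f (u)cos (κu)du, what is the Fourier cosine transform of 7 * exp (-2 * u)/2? 7/ (κ^2 + 4)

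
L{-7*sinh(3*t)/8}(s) -21/(8*s^2 - 72)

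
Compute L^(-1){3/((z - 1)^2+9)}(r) exp(r)*sin(3*r)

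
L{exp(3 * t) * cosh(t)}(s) (s - 3)/((s - 3)^2 - 1)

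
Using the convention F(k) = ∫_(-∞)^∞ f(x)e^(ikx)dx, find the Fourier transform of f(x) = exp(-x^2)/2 sqrt(pi) * exp(-k^2/4)/2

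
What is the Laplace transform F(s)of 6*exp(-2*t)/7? 6/(7*(s + 2))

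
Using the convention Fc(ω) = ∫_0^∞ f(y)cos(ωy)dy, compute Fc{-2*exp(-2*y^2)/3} -sqrt(2)*sqrt(pi)*exp(-ω^2/8)/6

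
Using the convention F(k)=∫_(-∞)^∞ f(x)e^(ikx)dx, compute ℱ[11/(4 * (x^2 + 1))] 11 * pi * exp(-Abs(k))/4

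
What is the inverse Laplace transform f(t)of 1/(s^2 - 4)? sinh(2*t)/2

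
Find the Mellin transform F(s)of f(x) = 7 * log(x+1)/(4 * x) -7 * pi * csc(pi * s)/(4 * s - 4)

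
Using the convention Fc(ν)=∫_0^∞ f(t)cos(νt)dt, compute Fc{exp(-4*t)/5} 4/(5*(ν^2 + 16))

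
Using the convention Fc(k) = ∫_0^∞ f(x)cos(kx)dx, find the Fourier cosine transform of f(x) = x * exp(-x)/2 (1 - k^2)/(2 * (k^2 + 1)^2)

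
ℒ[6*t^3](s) 36/s^4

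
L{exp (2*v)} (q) 1/ (q - 2)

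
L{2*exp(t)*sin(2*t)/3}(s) 4/(3*((s - 1)^2 + 4))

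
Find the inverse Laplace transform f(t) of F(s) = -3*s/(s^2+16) -3*cos(4*t) 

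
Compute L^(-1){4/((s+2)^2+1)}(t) 4 * exp(-2 * t) * sin(t)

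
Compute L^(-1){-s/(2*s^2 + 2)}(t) -cos(t)/2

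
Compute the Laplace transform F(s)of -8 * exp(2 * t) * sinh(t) -8/((s - 2)^2 - 1)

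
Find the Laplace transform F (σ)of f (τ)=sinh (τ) 1/ (σ^2 - 1)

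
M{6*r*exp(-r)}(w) 6*gamma(w + 1)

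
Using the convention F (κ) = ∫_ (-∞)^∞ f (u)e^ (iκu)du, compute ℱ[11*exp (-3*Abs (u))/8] 33/ (4*(κ^2+9))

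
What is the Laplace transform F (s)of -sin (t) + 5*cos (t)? 5*s/ (s^2 + 1) - 1/ (s^2 + 1)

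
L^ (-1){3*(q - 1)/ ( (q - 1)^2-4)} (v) 3*exp (v)*cosh (2*v)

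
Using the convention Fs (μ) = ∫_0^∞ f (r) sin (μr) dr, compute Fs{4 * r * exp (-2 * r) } 16 * μ/ (μ^2+4) ^2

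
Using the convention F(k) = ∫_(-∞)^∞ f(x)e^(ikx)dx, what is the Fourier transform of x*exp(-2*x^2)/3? sqrt(2)*I*sqrt(pi)*k*exp(-k^2/8)/24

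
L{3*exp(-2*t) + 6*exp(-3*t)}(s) 6/(s + 3) + 3/(s + 2)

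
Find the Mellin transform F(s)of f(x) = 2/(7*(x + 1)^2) -2*pi*(s - 1)/(7*sin(pi*s))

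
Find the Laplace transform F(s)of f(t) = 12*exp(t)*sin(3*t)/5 36/(5*((s - 1)^2 + 9))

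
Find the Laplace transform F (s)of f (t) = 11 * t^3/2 33/s^4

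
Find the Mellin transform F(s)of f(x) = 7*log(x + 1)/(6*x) -7*pi*csc(pi*s)/(6*s - 6)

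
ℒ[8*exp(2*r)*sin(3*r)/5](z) 24/(5*((z - 2)^2 + 9))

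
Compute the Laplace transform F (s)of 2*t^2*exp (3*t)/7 4/ (7*(s - 3)^3)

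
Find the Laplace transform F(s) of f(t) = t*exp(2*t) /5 1/(5*(s - 2) ^2) 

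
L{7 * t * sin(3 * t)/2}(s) 21 * s/(s^2 + 9)^2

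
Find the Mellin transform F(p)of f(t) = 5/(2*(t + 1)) 5*pi*csc(pi*p)/2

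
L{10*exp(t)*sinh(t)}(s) 10/(s*(s - 2))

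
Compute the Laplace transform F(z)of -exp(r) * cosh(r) (1 - z)/(z * (z - 2))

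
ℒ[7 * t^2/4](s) 7/(2 * s^3)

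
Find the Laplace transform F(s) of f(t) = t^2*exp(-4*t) 2/(s + 4) ^3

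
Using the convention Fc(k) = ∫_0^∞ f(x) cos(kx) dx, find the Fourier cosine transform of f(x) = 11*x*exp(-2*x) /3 11*(4 - k^2) /(3*(k^2 + 4) ^2) 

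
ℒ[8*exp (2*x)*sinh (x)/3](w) 8/ (3*( (w - 2)^2 - 1))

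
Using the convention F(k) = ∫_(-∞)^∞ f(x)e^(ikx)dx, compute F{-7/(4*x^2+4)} -7*pi*exp(-Abs(k))/4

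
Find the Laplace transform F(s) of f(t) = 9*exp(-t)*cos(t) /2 9*(s + 1) /(2*((s + 1) ^2 + 1) ) 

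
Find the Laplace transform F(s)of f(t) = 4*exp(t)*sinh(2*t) 8/((s - 1)^2 - 4)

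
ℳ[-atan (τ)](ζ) pi*sec (pi*ζ/2) / (2*ζ) 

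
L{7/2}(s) 7/(2*s)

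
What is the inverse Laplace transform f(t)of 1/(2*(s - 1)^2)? t*exp(t)/2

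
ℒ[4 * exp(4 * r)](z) 4/(z - 4)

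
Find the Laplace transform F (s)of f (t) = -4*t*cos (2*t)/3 4*(4 - s^2)/ (3*(s^2+4)^2)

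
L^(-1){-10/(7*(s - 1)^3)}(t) -5*t^2*exp(t)/7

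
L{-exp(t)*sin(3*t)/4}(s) -3/(4*(s - 1)^2 + 36)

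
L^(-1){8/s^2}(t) 8 * t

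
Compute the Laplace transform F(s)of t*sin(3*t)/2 3*s/(s^2 + 9)^2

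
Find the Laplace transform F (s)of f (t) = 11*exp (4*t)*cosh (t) 11*(s - 4)/ ( (s - 4)^2 - 1)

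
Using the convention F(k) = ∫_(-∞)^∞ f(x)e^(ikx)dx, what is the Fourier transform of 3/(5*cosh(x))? 3*pi/(5*cosh(pi*k/2))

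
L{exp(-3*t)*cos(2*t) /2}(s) (s + 3) /(2*((s + 3) ^2 + 4) ) 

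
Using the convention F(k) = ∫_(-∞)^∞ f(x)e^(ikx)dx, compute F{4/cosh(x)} 4*pi/cosh(pi*k/2)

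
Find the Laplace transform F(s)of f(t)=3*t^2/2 3/s^3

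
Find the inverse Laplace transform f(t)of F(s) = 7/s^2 7 * t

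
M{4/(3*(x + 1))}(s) 4*pi*csc(pi*s)/3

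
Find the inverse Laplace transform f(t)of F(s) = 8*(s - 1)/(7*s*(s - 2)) 8*exp(t)*cosh(t)/7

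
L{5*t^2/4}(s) 5/(2*s^3)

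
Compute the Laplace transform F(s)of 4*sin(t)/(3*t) 4*atan(1/s)/3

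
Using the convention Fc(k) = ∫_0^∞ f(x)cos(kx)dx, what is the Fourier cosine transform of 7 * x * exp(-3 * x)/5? 7 * (9 - k^2)/(5 * (k^2 + 9)^2)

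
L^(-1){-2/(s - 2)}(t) -2*exp(2*t)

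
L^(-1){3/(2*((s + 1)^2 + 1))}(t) 3*exp(-t)*sin(t)/2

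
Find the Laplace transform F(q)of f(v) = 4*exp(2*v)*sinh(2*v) 8/(q*(q - 4))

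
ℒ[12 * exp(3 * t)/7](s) 12/(7 * (s - 3))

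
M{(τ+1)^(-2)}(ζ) (-pi*ζ+pi)/sin(pi*ζ)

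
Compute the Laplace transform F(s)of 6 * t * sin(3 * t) 36 * s/(s^2 + 9)^2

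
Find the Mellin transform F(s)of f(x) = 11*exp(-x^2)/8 11*gamma(s/2)/16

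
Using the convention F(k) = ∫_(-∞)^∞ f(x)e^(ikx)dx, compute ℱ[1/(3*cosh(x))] pi/(3*cosh(pi*k/2))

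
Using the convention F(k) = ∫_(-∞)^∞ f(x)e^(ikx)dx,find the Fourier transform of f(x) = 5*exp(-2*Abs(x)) 20/(k^2 + 4)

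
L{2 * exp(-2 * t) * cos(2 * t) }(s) 2 * (s + 2) /((s + 2) ^2 + 4) 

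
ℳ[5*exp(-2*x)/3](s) 5*gamma(s)/(3*2^s)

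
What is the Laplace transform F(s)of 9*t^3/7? 54/(7*s^4)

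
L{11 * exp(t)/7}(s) 11/(7 * (s - 1))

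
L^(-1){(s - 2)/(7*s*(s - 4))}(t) exp(2*t)*cosh(2*t)/7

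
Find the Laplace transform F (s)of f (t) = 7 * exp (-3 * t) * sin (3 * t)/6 7/ (2 * ( (s + 3)^2 + 9))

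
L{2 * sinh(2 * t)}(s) 4/(s^2 - 4)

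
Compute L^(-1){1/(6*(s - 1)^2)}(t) t*exp(t)/6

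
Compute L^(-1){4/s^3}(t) 2*t^2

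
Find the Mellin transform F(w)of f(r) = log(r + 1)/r -pi*csc(pi*w)/(w - 1)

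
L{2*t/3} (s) 2/ (3*s^2)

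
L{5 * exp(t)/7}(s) 5/(7 * (s - 1))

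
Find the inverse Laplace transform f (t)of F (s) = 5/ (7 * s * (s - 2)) 5 * exp (t) * sinh (t)/7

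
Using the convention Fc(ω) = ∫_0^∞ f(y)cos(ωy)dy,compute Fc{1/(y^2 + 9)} pi * exp(-3 * ω)/6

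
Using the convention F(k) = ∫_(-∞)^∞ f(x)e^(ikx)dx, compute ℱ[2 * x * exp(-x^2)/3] I * sqrt(pi) * k * exp(-k^2/4)/3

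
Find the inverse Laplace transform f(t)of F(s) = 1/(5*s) 1/5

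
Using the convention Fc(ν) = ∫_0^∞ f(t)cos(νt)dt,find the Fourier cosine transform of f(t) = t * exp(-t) (1 - ν^2)/(ν^2 + 1)^2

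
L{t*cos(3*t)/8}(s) (s^2 - 9)/(8*(s^2+9)^2)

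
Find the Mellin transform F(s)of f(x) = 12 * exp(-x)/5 12 * gamma(s)/5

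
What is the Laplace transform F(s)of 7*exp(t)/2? 7/(2*(s - 1))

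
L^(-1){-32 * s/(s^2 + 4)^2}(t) -8 * t * sin(2 * t)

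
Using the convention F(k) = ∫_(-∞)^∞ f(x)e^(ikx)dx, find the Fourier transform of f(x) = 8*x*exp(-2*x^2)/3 sqrt(2)*I*sqrt(pi)*k*exp(-k^2/8)/3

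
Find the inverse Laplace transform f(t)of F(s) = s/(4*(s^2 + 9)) cos(3*t)/4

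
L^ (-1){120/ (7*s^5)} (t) 5*t^4/7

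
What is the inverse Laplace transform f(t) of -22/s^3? -11 * t^2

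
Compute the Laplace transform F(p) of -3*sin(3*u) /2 -9/(2*p^2 + 18) 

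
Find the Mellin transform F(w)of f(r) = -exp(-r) -gamma(w)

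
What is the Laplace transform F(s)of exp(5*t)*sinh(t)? 1/((s - 5)^2 - 1)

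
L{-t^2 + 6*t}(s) 6/s^2 - 2/s^3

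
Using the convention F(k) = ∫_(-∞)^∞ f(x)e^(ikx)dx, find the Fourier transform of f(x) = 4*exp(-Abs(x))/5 8/(5*(k^2 + 1))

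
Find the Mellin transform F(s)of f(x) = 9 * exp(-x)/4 9 * gamma(s)/4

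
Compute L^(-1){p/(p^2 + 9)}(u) cos(3*u)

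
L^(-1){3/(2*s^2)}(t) 3*t/2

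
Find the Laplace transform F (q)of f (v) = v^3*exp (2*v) 6/ (q - 2)^4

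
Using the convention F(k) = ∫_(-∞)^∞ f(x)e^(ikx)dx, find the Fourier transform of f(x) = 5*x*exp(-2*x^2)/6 5*sqrt(2)*I*sqrt(pi)*k*exp(-k^2/8)/48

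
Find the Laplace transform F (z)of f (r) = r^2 2/z^3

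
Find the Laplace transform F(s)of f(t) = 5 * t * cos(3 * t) 5 * (s^2 - 9)/(s^2 + 9)^2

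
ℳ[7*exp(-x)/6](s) 7*gamma(s)/6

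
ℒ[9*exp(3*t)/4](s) 9/(4*(s - 3))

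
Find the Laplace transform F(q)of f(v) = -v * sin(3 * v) -6 * q/(q^2 + 9)^2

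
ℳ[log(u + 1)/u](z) -pi*csc(pi*z)/(z - 1)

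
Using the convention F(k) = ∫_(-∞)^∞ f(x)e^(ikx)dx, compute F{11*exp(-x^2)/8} 11*sqrt(pi)*exp(-k^2/4)/8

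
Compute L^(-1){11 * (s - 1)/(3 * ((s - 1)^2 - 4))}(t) 11 * exp(t) * cosh(2 * t)/3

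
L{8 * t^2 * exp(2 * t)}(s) 16/(s - 2)^3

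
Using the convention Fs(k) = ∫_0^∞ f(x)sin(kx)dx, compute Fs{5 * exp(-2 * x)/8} 5 * k/(8 * (k^2+4))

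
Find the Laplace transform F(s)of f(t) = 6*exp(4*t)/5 6/(5*(s - 4))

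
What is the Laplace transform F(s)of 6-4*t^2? 6/s - 8/s^3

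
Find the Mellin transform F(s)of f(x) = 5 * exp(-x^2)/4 5 * gamma(s/2)/8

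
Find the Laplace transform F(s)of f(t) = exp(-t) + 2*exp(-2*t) 1/(s + 1) + 2/(s + 2)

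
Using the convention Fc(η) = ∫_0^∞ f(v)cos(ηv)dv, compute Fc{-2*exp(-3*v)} -6/(η^2+9)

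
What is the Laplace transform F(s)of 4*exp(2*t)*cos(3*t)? 4*(s - 2)/((s - 2)^2 + 9)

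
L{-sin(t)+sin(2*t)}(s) 2/(s^2+4) - 1/(s^2+1)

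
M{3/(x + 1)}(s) 3*pi*csc(pi*s)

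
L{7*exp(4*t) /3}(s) 7/(3*(s - 4) ) 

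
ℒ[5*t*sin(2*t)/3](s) 20*s/(3*(s^2 + 4)^2)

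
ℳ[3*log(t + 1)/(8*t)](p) -3*pi*csc(pi*p)/(8*p - 8)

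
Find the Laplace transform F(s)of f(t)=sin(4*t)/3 4/(3*(s^2 + 16))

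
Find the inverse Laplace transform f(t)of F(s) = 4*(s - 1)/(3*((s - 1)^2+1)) 4*exp(t)*cos(t)/3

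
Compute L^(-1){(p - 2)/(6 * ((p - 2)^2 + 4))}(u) exp(2 * u) * cos(2 * u)/6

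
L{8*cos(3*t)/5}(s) 8*s/(5*(s^2 + 9))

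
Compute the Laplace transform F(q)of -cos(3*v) -q/(q^2+9)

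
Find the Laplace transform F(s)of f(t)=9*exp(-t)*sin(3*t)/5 27/(5*((s + 1)^2 + 9))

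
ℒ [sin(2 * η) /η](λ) atan(2/λ) 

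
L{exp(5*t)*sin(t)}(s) 1/((s - 5)^2 + 1)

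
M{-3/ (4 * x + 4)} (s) -3 * pi * csc (pi * s)/4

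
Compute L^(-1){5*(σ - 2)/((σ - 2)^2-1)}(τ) 5*exp(2*τ)*cosh(τ)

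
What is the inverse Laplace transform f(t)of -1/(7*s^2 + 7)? -sin(t)/7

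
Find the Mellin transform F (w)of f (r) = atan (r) -pi*sec (pi*w/2)/ (2*w)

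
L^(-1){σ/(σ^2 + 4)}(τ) cos(2 * τ)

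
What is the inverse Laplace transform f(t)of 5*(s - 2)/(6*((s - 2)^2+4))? 5*exp(2*t)*cos(2*t)/6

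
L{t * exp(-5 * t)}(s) (s + 5)^(-2)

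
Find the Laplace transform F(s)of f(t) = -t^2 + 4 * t 4/s^2-2/s^3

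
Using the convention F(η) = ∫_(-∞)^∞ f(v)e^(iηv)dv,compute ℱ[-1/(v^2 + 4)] -pi * exp(-2 * Abs(η))/2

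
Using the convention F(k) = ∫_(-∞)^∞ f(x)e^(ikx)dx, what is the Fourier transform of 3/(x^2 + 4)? 3 * pi * exp(-2 * Abs(k))/2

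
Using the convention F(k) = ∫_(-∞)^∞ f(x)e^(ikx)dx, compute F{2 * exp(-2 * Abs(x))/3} 8/(3 * (k^2 + 4))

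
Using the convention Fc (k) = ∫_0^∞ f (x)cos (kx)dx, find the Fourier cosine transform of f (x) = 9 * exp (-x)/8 9/ (8 * (k^2 + 1))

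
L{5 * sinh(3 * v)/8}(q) 15/(8 * (q^2 - 9))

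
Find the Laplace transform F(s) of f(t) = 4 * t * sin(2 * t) 16 * s/(s^2+4) ^2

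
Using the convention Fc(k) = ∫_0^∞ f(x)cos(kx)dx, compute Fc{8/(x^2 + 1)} 4*pi*exp(-k)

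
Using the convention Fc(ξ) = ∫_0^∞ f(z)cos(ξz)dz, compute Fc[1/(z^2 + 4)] pi*exp(-2*ξ)/4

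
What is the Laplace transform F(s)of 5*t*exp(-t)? 5/(s + 1)^2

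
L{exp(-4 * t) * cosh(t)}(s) (s+4)/((s+4)^2 - 1)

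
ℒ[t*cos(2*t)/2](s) (s^2-4)/(2*(s^2+4)^2)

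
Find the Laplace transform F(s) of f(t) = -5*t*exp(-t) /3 -5/(3*(s+1) ^2) 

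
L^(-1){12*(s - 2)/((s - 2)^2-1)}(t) 12*exp(2*t)*cosh(t)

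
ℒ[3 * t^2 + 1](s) 1/s + 6/s^3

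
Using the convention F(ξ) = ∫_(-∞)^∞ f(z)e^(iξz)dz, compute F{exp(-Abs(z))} 2/(ξ^2 + 1)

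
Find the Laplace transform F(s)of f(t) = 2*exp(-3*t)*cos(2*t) 2*(s+3)/((s+3)^2+4)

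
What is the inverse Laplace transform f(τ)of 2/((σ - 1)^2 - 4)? exp(τ)*sinh(2*τ)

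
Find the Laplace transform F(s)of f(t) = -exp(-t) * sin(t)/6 -1/(6 * (s + 1)^2 + 6)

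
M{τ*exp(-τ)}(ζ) gamma(ζ+1)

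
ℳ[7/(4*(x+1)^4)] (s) 7*gamma(s)*gamma(4 - s)/24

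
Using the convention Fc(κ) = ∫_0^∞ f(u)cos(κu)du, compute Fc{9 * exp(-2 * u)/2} 9/(κ^2 + 4)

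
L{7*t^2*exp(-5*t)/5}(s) 14/(5*(s + 5)^3)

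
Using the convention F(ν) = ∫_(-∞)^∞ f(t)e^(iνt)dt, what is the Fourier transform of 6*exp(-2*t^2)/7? 3*sqrt(2)*sqrt(pi)*exp(-ν^2/8)/7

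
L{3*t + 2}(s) 3/s^2 + 2/s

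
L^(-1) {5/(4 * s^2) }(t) 5 * t/4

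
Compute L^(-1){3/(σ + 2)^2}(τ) 3 * τ * exp(-2 * τ)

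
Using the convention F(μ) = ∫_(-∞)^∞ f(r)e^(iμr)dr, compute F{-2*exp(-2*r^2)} -sqrt(2)*sqrt(pi)*exp(-μ^2/8)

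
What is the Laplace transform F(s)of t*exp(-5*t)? (s + 5)^(-2)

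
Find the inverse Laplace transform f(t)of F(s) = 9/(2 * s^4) 3 * t^3/4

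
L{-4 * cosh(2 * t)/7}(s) -4 * s/(7 * s^2 - 28)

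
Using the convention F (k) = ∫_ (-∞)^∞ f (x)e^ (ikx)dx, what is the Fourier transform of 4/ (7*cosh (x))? 4*pi/ (7*cosh (pi*k/2))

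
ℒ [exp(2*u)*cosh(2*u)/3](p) (p - 2)/(3*p*(p - 4))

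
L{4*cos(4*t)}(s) 4*s/(s^2 + 16)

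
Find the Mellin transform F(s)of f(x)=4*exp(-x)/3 4*gamma(s)/3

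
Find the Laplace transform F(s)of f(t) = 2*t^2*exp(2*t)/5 4/(5*(s - 2)^3)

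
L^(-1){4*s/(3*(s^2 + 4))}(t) 4*cos(2*t)/3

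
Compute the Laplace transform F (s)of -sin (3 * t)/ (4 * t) -atan (3/s)/4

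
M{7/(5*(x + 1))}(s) 7*pi*csc(pi*s)/5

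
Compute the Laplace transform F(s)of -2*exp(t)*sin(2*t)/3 -4/(3*(s - 1)^2+12)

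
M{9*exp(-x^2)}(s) 9*gamma(s/2)/2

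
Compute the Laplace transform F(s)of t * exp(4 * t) (s - 4)^(-2)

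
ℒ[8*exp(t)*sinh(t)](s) 8/(s*(s - 2))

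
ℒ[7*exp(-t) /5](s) 7/(5*(s + 1) ) 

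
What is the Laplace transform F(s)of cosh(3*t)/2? s/(2*(s^2 - 9))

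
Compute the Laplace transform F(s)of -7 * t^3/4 -21/(2 * s^4)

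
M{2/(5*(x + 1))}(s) 2*pi*csc(pi*s)/5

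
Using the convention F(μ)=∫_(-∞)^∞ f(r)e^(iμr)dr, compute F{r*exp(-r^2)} I*sqrt(pi)*μ*exp(-μ^2/4)/2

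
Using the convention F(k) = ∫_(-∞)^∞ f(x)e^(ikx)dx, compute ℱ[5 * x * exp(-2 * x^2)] 5 * sqrt(2) * I * sqrt(pi) * k * exp(-k^2/8)/8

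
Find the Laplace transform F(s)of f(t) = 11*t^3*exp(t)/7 66/(7*(s - 1)^4)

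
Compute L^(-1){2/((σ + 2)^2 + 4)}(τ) exp(-2 * τ) * sin(2 * τ)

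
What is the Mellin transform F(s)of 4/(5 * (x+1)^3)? 2 * pi * (s - 2) * (s - 1)/(5 * sin(pi * s))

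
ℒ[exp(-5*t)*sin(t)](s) 1/((s + 5) ^2 + 1) 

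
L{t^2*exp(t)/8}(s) 1/(4*(s - 1)^3)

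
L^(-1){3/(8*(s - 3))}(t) 3*exp(3*t)/8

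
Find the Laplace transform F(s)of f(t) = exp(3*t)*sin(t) 1/((s - 3)^2 + 1)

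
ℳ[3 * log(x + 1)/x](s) -3 * pi * csc(pi * s)/(s - 1)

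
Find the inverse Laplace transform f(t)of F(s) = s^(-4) t^3/6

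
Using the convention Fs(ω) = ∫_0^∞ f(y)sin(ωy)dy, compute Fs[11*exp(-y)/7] 11*ω/(7*(ω^2 + 1))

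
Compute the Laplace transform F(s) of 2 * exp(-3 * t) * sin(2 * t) 4/((s + 3) ^2 + 4) 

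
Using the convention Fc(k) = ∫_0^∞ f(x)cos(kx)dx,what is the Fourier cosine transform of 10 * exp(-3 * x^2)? 5 * sqrt(3) * sqrt(pi) * exp(-k^2/12)/3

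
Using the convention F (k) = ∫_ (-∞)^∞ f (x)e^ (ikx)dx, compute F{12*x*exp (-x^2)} 6*I*sqrt (pi)*k*exp (-k^2/4)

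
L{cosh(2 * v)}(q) q/(q^2-4)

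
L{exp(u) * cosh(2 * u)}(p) (p - 1)/((p - 1)^2-4)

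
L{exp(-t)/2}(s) 1/(2*(s + 1))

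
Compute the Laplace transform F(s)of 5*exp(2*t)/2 5/(2*(s - 2))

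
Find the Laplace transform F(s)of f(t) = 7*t 7/s^2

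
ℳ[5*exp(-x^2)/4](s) 5*gamma(s/2)/8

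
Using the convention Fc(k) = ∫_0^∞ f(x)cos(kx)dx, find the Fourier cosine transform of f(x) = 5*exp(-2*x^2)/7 5*sqrt(2)*sqrt(pi)*exp(-k^2/8)/28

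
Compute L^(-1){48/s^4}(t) 8*t^3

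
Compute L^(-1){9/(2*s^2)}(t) 9*t/2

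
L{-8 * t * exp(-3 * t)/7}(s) -8/(7 * (s + 3)^2)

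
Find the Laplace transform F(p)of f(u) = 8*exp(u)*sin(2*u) 16/((p - 1)^2 + 4)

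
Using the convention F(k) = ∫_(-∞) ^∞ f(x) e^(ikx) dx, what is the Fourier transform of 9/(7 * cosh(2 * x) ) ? 9 * pi/(14 * cosh(pi * k/4) ) 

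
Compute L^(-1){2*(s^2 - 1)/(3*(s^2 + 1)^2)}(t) 2*t*cos(t)/3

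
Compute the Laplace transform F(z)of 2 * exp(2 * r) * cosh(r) 2 * (z - 2)/((z - 2)^2 - 1)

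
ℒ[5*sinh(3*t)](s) 15/(s^2 - 9)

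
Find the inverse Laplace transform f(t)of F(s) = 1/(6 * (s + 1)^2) t * exp(-t)/6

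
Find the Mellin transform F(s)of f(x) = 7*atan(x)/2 -7*pi*sec(pi*s/2)/(4*s)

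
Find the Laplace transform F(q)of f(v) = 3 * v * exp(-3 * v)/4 3/(4 * (q + 3)^2)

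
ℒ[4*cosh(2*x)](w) 4*w/(w^2 - 4)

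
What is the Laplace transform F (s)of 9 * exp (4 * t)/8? 9/ (8 * (s - 4))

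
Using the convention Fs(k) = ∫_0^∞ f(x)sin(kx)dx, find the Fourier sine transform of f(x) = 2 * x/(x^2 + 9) pi * exp(-3 * k)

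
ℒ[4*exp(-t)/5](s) 4/(5*(s + 1))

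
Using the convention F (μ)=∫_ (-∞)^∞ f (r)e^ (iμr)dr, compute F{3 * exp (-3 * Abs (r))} 18/ (μ^2+9)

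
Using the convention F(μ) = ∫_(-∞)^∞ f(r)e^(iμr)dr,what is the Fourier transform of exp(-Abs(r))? 2/(μ^2 + 1)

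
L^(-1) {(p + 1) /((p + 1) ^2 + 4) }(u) exp(-u) * cos(2 * u) 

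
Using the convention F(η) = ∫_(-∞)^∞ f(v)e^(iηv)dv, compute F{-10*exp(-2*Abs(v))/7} -40/(7*η^2+28)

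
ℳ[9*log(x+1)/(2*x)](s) -9*pi*csc(pi*s)/(2*s - 2)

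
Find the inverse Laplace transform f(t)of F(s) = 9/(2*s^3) 9*t^2/4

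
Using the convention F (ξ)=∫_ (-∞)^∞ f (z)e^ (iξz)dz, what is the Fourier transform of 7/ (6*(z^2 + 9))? 7*pi*exp (-3*Abs (ξ))/18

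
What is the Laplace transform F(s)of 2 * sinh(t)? 2/(s^2 - 1)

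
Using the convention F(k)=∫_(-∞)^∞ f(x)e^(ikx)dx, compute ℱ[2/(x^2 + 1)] 2 * pi * exp(-Abs(k))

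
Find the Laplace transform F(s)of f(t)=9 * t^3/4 27/(2 * s^4)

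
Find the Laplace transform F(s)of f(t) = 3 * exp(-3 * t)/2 3/(2 * (s + 3))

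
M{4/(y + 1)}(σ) 4*pi*csc(pi*σ)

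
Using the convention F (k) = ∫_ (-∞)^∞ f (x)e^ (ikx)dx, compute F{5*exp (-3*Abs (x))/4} 15/ (2*(k^2 + 9))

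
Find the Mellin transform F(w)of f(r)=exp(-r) gamma(w)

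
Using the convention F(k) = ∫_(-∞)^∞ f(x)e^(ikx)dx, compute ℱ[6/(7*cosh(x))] 6*pi/(7*cosh(pi*k/2))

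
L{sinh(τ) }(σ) 1/(σ^2 - 1) 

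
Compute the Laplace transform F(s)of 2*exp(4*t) 2/(s - 4)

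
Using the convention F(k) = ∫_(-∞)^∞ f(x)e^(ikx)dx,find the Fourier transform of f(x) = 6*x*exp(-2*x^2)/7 3*sqrt(2)*I*sqrt(pi)*k*exp(-k^2/8)/28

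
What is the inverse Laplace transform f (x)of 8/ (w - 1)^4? 4*x^3*exp (x)/3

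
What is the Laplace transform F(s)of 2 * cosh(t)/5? 2 * s/(5 * (s^2 - 1))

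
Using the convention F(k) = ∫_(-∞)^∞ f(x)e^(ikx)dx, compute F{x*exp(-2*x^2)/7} sqrt(2)*I*sqrt(pi)*k*exp(-k^2/8)/56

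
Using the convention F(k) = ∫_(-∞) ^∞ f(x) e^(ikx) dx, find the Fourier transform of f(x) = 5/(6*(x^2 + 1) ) 5*pi*exp(-Abs(k) ) /6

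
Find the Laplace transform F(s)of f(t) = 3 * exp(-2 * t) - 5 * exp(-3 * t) 3/(s + 2) - 5/(s + 3)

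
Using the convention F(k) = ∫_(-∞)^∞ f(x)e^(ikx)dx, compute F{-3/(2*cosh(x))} -3*pi/(2*cosh(pi*k/2))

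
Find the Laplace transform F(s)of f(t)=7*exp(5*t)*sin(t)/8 7/(8*((s - 5)^2 + 1))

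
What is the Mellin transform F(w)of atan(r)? -pi*sec(pi*w/2)/(2*w)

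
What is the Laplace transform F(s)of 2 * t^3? 12/s^4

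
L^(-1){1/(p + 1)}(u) exp(-u)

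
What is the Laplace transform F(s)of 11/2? 11/(2*s)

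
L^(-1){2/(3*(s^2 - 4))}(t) sinh(2*t)/3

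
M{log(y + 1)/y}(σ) -pi*csc(pi*σ)/(σ - 1)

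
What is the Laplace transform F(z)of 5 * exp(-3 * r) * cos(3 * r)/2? 5 * (z + 3)/(2 * ((z + 3)^2 + 9))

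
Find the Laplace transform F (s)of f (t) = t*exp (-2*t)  (s + 2)^ (-2)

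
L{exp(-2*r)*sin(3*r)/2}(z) 3/(2*((z + 2)^2 + 9))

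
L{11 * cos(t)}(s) 11 * s/(s^2 + 1)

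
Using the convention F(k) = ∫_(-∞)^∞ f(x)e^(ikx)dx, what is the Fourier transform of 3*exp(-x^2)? 3*sqrt(pi)*exp(-k^2/4)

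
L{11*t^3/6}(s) 11/s^4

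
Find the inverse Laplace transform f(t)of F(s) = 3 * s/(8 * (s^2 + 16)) 3 * cos(4 * t)/8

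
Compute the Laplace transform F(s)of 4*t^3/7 24/(7*s^4)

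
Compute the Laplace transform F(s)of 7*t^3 42/s^4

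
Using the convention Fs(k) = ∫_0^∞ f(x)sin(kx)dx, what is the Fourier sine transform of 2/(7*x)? pi/7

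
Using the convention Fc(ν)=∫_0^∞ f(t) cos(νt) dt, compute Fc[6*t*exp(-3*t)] 6*(9 - ν^2) /(ν^2 + 9) ^2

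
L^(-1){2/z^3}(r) r^2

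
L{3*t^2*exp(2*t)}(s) 6/(s - 2)^3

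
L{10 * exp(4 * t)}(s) 10/(s - 4)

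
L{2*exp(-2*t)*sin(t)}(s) 2/((s + 2)^2 + 1)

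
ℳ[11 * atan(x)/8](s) -11 * pi * sec(pi * s/2)/(16 * s)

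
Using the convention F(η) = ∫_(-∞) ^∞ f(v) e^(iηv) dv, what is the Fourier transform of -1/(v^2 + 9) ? -pi*exp(-3*Abs(η) ) /3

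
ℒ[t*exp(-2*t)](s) (s + 2)^(-2)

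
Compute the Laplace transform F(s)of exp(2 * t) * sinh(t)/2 1/(2 * ((s - 2)^2-1))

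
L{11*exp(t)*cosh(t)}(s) 11*(s - 1)/(s*(s - 2))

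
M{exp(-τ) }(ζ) gamma(ζ) 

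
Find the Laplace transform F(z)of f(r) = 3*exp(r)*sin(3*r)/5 9/(5*((z - 1)^2 + 9))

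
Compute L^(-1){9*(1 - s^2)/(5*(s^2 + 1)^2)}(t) -9*t*cos(t)/5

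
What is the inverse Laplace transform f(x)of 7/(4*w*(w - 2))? 7*exp(x)*sinh(x)/4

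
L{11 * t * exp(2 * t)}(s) 11/(s - 2)^2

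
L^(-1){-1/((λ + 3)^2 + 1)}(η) -exp(-3*η)*sin(η)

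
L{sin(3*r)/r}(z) atan(3/z)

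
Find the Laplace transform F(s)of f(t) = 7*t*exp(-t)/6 7/(6*(s + 1)^2)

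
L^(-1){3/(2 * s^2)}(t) 3 * t/2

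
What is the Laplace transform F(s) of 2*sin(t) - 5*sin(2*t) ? 2/(s^2+1) - 10/(s^2+4) 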